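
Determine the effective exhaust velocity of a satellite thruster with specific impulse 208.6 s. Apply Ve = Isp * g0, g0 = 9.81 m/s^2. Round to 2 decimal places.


Step 1: Ve = Isp * g0 = 208.6 * 9.81
Step 2: Ve = 2046.37 m/s

2046.37


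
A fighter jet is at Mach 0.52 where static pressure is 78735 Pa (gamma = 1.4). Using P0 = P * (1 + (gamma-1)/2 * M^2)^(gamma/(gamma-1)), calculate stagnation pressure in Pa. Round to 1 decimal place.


Step 1: (gamma-1)/2 * M^2 = 0.2 * 0.2704 = 0.05408
Step 2: 1 + 0.05408 = 1.05408
Step 3: Exponent gamma/(gamma-1) = 3.5
Step 4: P0 = 78735 * 1.05408^3.5 = 94672.8 Pa

94672.8


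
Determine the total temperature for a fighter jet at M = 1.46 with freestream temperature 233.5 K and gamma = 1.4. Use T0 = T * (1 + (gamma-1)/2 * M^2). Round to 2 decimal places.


Step 1: (gamma-1)/2 = 0.2
Step 2: M^2 = 2.1316
Step 3: 1 + 0.2 * 2.1316 = 1.42632
Step 4: T0 = 233.5 * 1.42632 = 333.05 K

333.05


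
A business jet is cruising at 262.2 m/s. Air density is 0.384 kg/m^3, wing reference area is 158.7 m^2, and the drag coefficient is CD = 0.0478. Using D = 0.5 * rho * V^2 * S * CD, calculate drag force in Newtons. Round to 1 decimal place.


Step 1: Dynamic pressure q = 0.5 * 0.384 * 262.2^2 = 13199.7773 Pa
Step 2: Drag D = q * S * CD = 13199.7773 * 158.7 * 0.0478
Step 3: D = 100131.7 N

100131.7


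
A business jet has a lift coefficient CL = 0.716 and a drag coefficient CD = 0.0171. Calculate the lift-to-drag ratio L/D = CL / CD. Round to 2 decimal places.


Step 1: L/D = CL / CD = 0.716 / 0.0171
Step 2: L/D = 41.87

41.87


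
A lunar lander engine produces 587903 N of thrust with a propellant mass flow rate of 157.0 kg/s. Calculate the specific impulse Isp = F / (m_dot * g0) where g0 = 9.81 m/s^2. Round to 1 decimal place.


Step 1: m_dot * g0 = 157.0 * 9.81 = 1540.17
Step 2: Isp = 587903 / 1540.17 = 381.7 s

381.7


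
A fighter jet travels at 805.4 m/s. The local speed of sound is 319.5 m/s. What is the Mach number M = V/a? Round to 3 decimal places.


Step 1: M = V / a = 805.4 / 319.5
Step 2: M = 2.521

2.521


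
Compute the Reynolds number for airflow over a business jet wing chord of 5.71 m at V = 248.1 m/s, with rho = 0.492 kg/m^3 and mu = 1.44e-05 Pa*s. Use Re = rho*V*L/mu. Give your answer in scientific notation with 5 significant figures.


Step 1: Numerator = rho * V * L = 0.492 * 248.1 * 5.71 = 696.992292
Step 2: Re = 696.992292 / 1.44e-05
Step 3: Re = 4.8402e+07

4.8402e+07


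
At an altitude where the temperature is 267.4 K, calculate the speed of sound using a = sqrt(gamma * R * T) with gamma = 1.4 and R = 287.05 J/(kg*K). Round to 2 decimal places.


Step 1: gamma * R * T = 1.4 * 287.05 * 267.4 = 107460.038
Step 2: a = sqrt(107460.038) = 327.81 m/s

327.81


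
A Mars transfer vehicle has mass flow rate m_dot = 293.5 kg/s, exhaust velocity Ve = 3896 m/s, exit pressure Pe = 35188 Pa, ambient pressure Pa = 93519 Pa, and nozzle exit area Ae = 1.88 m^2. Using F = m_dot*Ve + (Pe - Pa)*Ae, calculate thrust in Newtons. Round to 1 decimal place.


Step 1: Momentum thrust = m_dot * Ve = 293.5 * 3896 = 1143476.0 N
Step 2: Pressure thrust = (Pe - Pa) * Ae = (35188 - 93519) * 1.88 = -109662.28 N
Step 3: Total thrust F = 1143476.0 + -109662.28 = 1033813.7 N

1033813.7


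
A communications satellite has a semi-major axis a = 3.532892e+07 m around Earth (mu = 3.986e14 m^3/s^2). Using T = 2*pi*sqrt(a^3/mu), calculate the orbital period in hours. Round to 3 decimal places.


Step 1: a^3 / mu = 4.409518e+22 / 3.986e14 = 1.106251e+08
Step 2: sqrt(1.106251e+08) = 10517.8481 s
Step 3: T = 2*pi * 10517.8481 = 66085.59 s
Step 4: T in hours = 66085.59 / 3600 = 18.357 hours

18.357


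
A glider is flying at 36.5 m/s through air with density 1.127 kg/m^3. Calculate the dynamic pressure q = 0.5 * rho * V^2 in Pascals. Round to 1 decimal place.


Step 1: V^2 = 36.5^2 = 1332.25
Step 2: q = 0.5 * 1.127 * 1332.25
Step 3: q = 750.7 Pa

750.7


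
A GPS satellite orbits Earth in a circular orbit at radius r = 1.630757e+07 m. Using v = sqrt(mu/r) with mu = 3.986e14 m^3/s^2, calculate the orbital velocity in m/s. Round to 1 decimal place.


Step 1: mu / r = 3.986e14 / 1.630757e+07 = 24442636.15
Step 2: v = sqrt(24442636.15) = 4943.9 m/s

4943.9


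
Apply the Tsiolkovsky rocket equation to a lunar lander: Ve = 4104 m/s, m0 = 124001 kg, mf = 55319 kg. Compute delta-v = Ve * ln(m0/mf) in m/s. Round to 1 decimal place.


Step 1: Mass ratio m0/mf = 124001 / 55319 = 2.241563
Step 2: ln(2.241563) = 0.807173
Step 3: delta-v = 4104 * 0.807173 = 3312.6 m/s

3312.6


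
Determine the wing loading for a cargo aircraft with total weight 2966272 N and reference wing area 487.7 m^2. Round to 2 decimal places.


Step 1: Wing loading = W / S = 2966272 / 487.7
Step 2: Wing loading = 6082.17 N/m^2

6082.17


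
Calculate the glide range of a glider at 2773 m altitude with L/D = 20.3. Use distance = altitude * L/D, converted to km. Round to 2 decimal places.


Step 1: Glide distance = altitude * L/D = 2773 * 20.3 = 56291.9 m
Step 2: Convert to km: 56291.9 / 1000 = 56.29 km

56.29


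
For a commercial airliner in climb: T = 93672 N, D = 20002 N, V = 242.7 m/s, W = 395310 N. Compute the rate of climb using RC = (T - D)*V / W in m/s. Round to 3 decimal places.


Step 1: Excess thrust = T - D = 93672 - 20002 = 73670 N
Step 2: Excess power = 73670 * 242.7 = 17879709.0 W
Step 3: RC = 17879709.0 / 395310 = 45.230 m/s

45.230


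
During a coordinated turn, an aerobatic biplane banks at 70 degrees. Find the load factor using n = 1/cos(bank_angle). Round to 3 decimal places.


Step 1: Convert 70 degrees to radians = 1.22173
Step 2: cos(70 deg) = 0.34202
Step 3: n = 1 / 0.34202 = 2.924

2.924


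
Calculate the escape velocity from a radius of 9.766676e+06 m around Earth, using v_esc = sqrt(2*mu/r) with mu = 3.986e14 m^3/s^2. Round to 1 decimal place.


Step 1: 2*mu/r = 2 * 3.986e14 / 9.766676e+06 = 81624495.3759
Step 2: v_esc = sqrt(81624495.3759) = 9034.6 m/s

9034.6


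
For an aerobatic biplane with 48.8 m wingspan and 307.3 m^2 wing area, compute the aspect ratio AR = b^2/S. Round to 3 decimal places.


Step 1: b^2 = 48.8^2 = 2381.44
Step 2: AR = 2381.44 / 307.3 = 7.750

7.750


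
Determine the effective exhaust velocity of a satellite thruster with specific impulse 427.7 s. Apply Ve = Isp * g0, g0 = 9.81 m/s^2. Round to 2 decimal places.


Step 1: Ve = Isp * g0 = 427.7 * 9.81
Step 2: Ve = 4195.74 m/s

4195.74


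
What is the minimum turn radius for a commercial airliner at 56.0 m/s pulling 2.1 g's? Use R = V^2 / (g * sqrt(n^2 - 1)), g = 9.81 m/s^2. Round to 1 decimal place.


Step 1: V^2 = 56.0^2 = 3136.0
Step 2: n^2 - 1 = 2.1^2 - 1 = 3.41
Step 3: sqrt(3.41) = 1.846619
Step 4: R = 3136.0 / (9.81 * 1.846619) = 173.1 m

173.1


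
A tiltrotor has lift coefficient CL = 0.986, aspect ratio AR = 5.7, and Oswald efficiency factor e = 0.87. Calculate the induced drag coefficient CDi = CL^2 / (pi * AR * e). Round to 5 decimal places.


Step 1: CL^2 = 0.986^2 = 0.972196
Step 2: pi * AR * e = 3.14159 * 5.7 * 0.87 = 15.579158
Step 3: CDi = 0.972196 / 15.579158 = 0.06240

0.06240


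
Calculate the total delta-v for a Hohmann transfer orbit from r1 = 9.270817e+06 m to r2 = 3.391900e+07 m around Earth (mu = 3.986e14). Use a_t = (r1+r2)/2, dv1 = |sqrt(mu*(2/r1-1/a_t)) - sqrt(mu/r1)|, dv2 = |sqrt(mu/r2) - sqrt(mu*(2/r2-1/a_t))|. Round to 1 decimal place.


Step 1: Transfer semi-major axis a_t = (9.270817e+06 + 3.391900e+07) / 2 = 2.159491e+07 m
Step 2: v1 (circular at r1) = sqrt(mu/r1) = 6557.07 m/s
Step 3: v_t1 = sqrt(mu*(2/r1 - 1/a_t)) = 8217.8 m/s
Step 4: dv1 = |8217.8 - 6557.07| = 1660.73 m/s
Step 5: v2 (circular at r2) = 3428.05 m/s, v_t2 = 2246.11 m/s
Step 6: dv2 = |3428.05 - 2246.11| = 1181.94 m/s
Step 7: Total delta-v = 1660.73 + 1181.94 = 2842.7 m/s

2842.7


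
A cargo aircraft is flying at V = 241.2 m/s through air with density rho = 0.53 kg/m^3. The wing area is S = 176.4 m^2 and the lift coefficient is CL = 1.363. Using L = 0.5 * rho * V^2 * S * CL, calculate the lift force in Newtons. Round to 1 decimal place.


Step 1: Calculate dynamic pressure q = 0.5 * 0.53 * 241.2^2 = 0.5 * 0.53 * 58177.44 = 15417.0216 Pa
Step 2: Multiply by wing area and lift coefficient: L = 15417.0216 * 176.4 * 1.363
Step 3: L = 2719562.6102 * 1.363 = 3706763.8 N

3706763.8


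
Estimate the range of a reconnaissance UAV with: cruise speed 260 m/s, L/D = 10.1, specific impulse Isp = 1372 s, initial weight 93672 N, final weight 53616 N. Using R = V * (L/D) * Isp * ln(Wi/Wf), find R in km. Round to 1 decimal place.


Step 1: Coefficient = V * (L/D) * Isp = 260 * 10.1 * 1372 = 3602872.0 m
Step 2: Wi/Wf = 93672 / 53616 = 1.74709
Step 3: ln(1.74709) = 0.557952
Step 4: R = 3602872.0 * 0.557952 = 2010228.9 m = 2010.2 km

2010.2


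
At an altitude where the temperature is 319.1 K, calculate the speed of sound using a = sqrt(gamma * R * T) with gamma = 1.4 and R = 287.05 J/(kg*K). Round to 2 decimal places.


Step 1: gamma * R * T = 1.4 * 287.05 * 319.1 = 128236.717
Step 2: a = sqrt(128236.717) = 358.10 m/s

358.10


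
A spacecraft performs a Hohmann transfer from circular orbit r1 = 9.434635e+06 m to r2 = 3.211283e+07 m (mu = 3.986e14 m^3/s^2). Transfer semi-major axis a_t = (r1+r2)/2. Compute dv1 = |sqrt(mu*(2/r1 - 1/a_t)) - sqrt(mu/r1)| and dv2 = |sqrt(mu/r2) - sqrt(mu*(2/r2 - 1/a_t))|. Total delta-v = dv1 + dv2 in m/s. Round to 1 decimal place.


Step 1: Transfer semi-major axis a_t = (9.434635e+06 + 3.211283e+07) / 2 = 2.077373e+07 m
Step 2: v1 (circular at r1) = sqrt(mu/r1) = 6499.89 m/s
Step 3: v_t1 = sqrt(mu*(2/r1 - 1/a_t)) = 8081.43 m/s
Step 4: dv1 = |8081.43 - 6499.89| = 1581.54 m/s
Step 5: v2 (circular at r2) = 3523.14 m/s, v_t2 = 2374.29 m/s
Step 6: dv2 = |3523.14 - 2374.29| = 1148.84 m/s
Step 7: Total delta-v = 1581.54 + 1148.84 = 2730.4 m/s

2730.4


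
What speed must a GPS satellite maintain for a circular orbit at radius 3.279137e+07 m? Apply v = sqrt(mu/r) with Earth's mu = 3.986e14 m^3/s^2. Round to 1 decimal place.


Step 1: mu / r = 3.986e14 / 3.279137e+07 = 12155637.2912
Step 2: v = sqrt(12155637.2912) = 3486.5 m/s

3486.5


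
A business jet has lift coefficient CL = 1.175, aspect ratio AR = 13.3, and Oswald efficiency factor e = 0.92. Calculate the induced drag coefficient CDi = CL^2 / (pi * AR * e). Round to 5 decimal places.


Step 1: CL^2 = 1.175^2 = 1.380625
Step 2: pi * AR * e = 3.14159 * 13.3 * 0.92 = 38.440528
Step 3: CDi = 1.380625 / 38.440528 = 0.03592

0.03592


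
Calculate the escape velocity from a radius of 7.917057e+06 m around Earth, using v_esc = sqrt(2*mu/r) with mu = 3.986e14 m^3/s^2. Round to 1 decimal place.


Step 1: 2*mu/r = 2 * 3.986e14 / 7.917057e+06 = 100693982.6251
Step 2: v_esc = sqrt(100693982.6251) = 10034.6 m/s

10034.6


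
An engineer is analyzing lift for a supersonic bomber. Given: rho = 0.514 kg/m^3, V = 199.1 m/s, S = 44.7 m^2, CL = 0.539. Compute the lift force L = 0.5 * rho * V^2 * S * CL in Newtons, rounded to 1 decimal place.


Step 1: Calculate dynamic pressure q = 0.5 * 0.514 * 199.1^2 = 0.5 * 0.514 * 39640.81 = 10187.6882 Pa
Step 2: Multiply by wing area and lift coefficient: L = 10187.6882 * 44.7 * 0.539
Step 3: L = 455389.6612 * 0.539 = 245455.0 N

245455.0


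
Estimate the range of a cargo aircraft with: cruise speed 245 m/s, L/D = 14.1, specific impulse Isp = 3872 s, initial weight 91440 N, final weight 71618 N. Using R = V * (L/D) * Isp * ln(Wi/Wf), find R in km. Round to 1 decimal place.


Step 1: Coefficient = V * (L/D) * Isp = 245 * 14.1 * 3872 = 13375824.0 m
Step 2: Wi/Wf = 91440 / 71618 = 1.276774
Step 3: ln(1.276774) = 0.244337
Step 4: R = 13375824.0 * 0.244337 = 3268203.1 m = 3268.2 km

3268.2


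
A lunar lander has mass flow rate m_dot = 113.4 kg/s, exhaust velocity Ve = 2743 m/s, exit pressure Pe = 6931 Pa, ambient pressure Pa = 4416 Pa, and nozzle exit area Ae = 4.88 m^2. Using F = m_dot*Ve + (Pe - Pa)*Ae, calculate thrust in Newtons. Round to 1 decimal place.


Step 1: Momentum thrust = m_dot * Ve = 113.4 * 2743 = 311056.2 N
Step 2: Pressure thrust = (Pe - Pa) * Ae = (6931 - 4416) * 4.88 = 12273.20 N
Step 3: Total thrust F = 311056.2 + 12273.20 = 323329.4 N

323329.4


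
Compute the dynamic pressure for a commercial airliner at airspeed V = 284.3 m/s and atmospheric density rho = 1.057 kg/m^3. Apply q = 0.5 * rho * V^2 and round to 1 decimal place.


Step 1: V^2 = 284.3^2 = 80826.49
Step 2: q = 0.5 * 1.057 * 80826.49
Step 3: q = 42716.8 Pa

42716.8


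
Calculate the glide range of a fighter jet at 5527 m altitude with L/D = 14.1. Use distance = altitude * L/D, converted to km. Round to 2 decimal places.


Step 1: Glide distance = altitude * L/D = 5527 * 14.1 = 77930.7 m
Step 2: Convert to km: 77930.7 / 1000 = 77.93 km

77.93


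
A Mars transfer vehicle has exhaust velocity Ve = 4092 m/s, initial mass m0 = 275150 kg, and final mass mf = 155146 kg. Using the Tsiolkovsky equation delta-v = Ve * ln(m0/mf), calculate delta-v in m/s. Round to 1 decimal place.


Step 1: Mass ratio m0/mf = 275150 / 155146 = 1.773491
Step 2: ln(1.773491) = 0.57295
Step 3: delta-v = 4092 * 0.57295 = 2344.5 m/s

2344.5


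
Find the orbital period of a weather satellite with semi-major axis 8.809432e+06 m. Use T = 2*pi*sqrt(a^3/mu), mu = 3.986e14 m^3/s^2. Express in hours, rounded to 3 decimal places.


Step 1: a^3 / mu = 6.836656e+20 / 3.986e14 = 1.715167e+06
Step 2: sqrt(1.715167e+06) = 1309.6439 s
Step 3: T = 2*pi * 1309.6439 = 8228.74 s
Step 4: T in hours = 8228.74 / 3600 = 2.286 hours

2.286


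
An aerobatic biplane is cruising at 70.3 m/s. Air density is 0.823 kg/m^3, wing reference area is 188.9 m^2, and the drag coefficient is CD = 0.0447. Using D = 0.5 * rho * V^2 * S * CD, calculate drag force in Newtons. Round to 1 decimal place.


Step 1: Dynamic pressure q = 0.5 * 0.823 * 70.3^2 = 2033.67 Pa
Step 2: Drag D = q * S * CD = 2033.67 * 188.9 * 0.0447
Step 3: D = 17172.0 N

17172.0


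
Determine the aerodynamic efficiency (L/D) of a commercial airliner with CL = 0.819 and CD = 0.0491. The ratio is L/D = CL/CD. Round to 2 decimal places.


Step 1: L/D = CL / CD = 0.819 / 0.0491
Step 2: L/D = 16.68

16.68


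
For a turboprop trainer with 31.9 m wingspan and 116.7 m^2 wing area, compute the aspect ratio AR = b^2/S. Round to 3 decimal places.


Step 1: b^2 = 31.9^2 = 1017.61
Step 2: AR = 1017.61 / 116.7 = 8.720

8.720


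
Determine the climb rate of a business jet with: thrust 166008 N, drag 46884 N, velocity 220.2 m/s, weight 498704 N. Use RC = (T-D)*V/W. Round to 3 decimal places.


Step 1: Excess thrust = T - D = 166008 - 46884 = 119124 N
Step 2: Excess power = 119124 * 220.2 = 26231104.8 W
Step 3: RC = 26231104.8 / 498704 = 52.599 m/s

52.599


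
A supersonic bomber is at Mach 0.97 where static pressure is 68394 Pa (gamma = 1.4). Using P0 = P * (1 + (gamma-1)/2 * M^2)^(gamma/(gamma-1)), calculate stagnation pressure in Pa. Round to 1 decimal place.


Step 1: (gamma-1)/2 * M^2 = 0.2 * 0.9409 = 0.18818
Step 2: 1 + 0.18818 = 1.18818
Step 3: Exponent gamma/(gamma-1) = 3.5
Step 4: P0 = 68394 * 1.18818^3.5 = 125056.4 Pa

125056.4


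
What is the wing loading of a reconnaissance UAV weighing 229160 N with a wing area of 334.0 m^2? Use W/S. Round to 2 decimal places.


Step 1: Wing loading = W / S = 229160 / 334.0
Step 2: Wing loading = 686.11 N/m^2

686.11


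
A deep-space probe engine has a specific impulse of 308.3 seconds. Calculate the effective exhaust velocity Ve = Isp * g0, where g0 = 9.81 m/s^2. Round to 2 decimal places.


Step 1: Ve = Isp * g0 = 308.3 * 9.81
Step 2: Ve = 3024.42 m/s

3024.42


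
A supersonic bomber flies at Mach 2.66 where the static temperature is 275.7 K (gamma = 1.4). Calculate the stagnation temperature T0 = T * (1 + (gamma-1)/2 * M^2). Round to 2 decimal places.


Step 1: (gamma-1)/2 = 0.2
Step 2: M^2 = 7.0756
Step 3: 1 + 0.2 * 7.0756 = 2.41512
Step 4: T0 = 275.7 * 2.41512 = 665.85 K

665.85


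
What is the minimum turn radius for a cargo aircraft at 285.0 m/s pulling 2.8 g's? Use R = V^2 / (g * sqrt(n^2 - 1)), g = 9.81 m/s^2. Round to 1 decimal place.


Step 1: V^2 = 285.0^2 = 81225.0
Step 2: n^2 - 1 = 2.8^2 - 1 = 6.84
Step 3: sqrt(6.84) = 2.615339
Step 4: R = 81225.0 / (9.81 * 2.615339) = 3165.9 m

3165.9


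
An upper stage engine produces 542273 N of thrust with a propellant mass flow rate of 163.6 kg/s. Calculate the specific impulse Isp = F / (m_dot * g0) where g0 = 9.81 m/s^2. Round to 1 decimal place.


Step 1: m_dot * g0 = 163.6 * 9.81 = 1604.92
Step 2: Isp = 542273 / 1604.92 = 337.9 s

337.9


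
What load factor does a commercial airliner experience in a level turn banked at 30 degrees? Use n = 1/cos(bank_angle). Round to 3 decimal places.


Step 1: Convert 30 degrees to radians = 0.523599
Step 2: cos(30 deg) = 0.866025
Step 3: n = 1 / 0.866025 = 1.155

1.155


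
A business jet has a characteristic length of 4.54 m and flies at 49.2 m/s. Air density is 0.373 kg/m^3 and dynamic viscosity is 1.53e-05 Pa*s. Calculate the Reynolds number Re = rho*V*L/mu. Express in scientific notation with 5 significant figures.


Step 1: Numerator = rho * V * L = 0.373 * 49.2 * 4.54 = 83.316264
Step 2: Re = 83.316264 / 1.53e-05
Step 3: Re = 5.4455e+06

5.4455e+06


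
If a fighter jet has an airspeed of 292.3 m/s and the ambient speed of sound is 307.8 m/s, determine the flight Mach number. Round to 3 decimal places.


Step 1: M = V / a = 292.3 / 307.8
Step 2: M = 0.950

0.950


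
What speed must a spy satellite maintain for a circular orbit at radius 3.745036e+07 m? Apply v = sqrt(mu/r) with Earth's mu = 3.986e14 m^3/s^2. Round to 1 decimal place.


Step 1: mu / r = 3.986e14 / 3.745036e+07 = 10643422.3863
Step 2: v = sqrt(10643422.3863) = 3262.4 m/s

3262.4


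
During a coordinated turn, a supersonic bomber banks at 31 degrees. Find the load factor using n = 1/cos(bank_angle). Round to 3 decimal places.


Step 1: Convert 31 degrees to radians = 0.541052
Step 2: cos(31 deg) = 0.857167
Step 3: n = 1 / 0.857167 = 1.167

1.167


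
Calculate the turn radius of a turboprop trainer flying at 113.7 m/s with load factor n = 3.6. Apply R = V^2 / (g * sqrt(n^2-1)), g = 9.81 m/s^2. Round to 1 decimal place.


Step 1: V^2 = 113.7^2 = 12927.69
Step 2: n^2 - 1 = 3.6^2 - 1 = 11.96
Step 3: sqrt(11.96) = 3.458323
Step 4: R = 12927.69 / (9.81 * 3.458323) = 381.1 m

381.1


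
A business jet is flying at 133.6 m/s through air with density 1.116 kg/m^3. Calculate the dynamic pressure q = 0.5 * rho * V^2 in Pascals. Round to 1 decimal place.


Step 1: V^2 = 133.6^2 = 17848.96
Step 2: q = 0.5 * 1.116 * 17848.96
Step 3: q = 9959.7 Pa

9959.7


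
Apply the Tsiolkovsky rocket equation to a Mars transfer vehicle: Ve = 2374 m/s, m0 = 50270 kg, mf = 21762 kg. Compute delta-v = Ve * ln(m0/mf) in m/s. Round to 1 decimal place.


Step 1: Mass ratio m0/mf = 50270 / 21762 = 2.30999
Step 2: ln(2.30999) = 0.837243
Step 3: delta-v = 2374 * 0.837243 = 1987.6 m/s

1987.6


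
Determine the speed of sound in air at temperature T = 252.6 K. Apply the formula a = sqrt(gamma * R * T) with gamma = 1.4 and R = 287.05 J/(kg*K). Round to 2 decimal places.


Step 1: gamma * R * T = 1.4 * 287.05 * 252.6 = 101512.362
Step 2: a = sqrt(101512.362) = 318.61 m/s

318.61


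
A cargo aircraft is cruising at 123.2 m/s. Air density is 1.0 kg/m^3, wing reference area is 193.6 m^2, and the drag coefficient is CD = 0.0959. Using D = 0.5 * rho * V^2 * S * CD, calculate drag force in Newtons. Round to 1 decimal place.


Step 1: Dynamic pressure q = 0.5 * 1.0 * 123.2^2 = 7589.12 Pa
Step 2: Drag D = q * S * CD = 7589.12 * 193.6 * 0.0959
Step 3: D = 140901.4 N

140901.4


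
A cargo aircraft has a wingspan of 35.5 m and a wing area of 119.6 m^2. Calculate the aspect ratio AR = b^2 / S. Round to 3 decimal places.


Step 1: b^2 = 35.5^2 = 1260.25
Step 2: AR = 1260.25 / 119.6 = 10.537

10.537


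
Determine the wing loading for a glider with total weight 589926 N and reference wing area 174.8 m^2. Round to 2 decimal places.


Step 1: Wing loading = W / S = 589926 / 174.8
Step 2: Wing loading = 3374.86 N/m^2

3374.86


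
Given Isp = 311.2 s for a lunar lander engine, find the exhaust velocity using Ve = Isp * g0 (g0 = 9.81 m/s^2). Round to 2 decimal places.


Step 1: Ve = Isp * g0 = 311.2 * 9.81
Step 2: Ve = 3052.87 m/s

3052.87


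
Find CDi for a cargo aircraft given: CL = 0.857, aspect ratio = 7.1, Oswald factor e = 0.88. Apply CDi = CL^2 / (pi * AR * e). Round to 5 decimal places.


Step 1: CL^2 = 0.857^2 = 0.734449
Step 2: pi * AR * e = 3.14159 * 7.1 * 0.88 = 19.628671
Step 3: CDi = 0.734449 / 19.628671 = 0.03742

0.03742


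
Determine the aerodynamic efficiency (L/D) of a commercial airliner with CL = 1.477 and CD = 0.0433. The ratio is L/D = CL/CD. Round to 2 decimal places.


Step 1: L/D = CL / CD = 1.477 / 0.0433
Step 2: L/D = 34.11

34.11


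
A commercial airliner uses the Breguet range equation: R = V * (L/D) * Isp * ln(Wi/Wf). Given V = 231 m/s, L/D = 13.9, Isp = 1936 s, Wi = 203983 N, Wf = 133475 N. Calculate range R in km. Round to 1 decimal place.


Step 1: Coefficient = V * (L/D) * Isp = 231 * 13.9 * 1936 = 6216302.4 m
Step 2: Wi/Wf = 203983 / 133475 = 1.528249
Step 3: ln(1.528249) = 0.424122
Step 4: R = 6216302.4 * 0.424122 = 2636473.5 m = 2636.5 km

2636.5


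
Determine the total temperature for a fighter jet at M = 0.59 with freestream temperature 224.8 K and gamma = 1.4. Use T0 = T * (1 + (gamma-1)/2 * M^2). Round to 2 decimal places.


Step 1: (gamma-1)/2 = 0.2
Step 2: M^2 = 0.3481
Step 3: 1 + 0.2 * 0.3481 = 1.06962
Step 4: T0 = 224.8 * 1.06962 = 240.45 K

240.45


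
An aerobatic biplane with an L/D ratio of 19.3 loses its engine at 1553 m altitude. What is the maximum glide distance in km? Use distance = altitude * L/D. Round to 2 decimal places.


Step 1: Glide distance = altitude * L/D = 1553 * 19.3 = 29972.9 m
Step 2: Convert to km: 29972.9 / 1000 = 29.97 km

29.97


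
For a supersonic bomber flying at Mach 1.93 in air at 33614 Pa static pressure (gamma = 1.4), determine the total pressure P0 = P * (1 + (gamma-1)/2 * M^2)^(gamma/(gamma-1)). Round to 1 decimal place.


Step 1: (gamma-1)/2 * M^2 = 0.2 * 3.7249 = 0.74498
Step 2: 1 + 0.74498 = 1.74498
Step 3: Exponent gamma/(gamma-1) = 3.5
Step 4: P0 = 33614 * 1.74498^3.5 = 235932.0 Pa

235932.0


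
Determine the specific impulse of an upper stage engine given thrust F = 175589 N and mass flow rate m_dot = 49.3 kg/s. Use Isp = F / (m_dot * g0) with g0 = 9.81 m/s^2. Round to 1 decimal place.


Step 1: m_dot * g0 = 49.3 * 9.81 = 483.63
Step 2: Isp = 175589 / 483.63 = 363.1 s

363.1


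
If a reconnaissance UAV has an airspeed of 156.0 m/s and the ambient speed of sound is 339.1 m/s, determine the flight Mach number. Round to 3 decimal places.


Step 1: M = V / a = 156.0 / 339.1
Step 2: M = 0.460

0.460


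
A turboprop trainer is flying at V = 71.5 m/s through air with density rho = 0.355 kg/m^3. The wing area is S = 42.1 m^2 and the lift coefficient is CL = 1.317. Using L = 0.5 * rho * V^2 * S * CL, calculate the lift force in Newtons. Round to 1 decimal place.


Step 1: Calculate dynamic pressure q = 0.5 * 0.355 * 71.5^2 = 0.5 * 0.355 * 5112.25 = 907.4244 Pa
Step 2: Multiply by wing area and lift coefficient: L = 907.4244 * 42.1 * 1.317
Step 3: L = 38202.5662 * 1.317 = 50312.8 N

50312.8


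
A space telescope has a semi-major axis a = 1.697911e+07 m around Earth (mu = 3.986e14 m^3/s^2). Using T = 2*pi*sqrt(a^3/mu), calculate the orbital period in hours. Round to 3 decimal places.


Step 1: a^3 / mu = 4.894911e+21 / 3.986e14 = 1.228026e+07
Step 2: sqrt(1.228026e+07) = 3504.3198 s
Step 3: T = 2*pi * 3504.3198 = 22018.29 s
Step 4: T in hours = 22018.29 / 3600 = 6.116 hours

6.116


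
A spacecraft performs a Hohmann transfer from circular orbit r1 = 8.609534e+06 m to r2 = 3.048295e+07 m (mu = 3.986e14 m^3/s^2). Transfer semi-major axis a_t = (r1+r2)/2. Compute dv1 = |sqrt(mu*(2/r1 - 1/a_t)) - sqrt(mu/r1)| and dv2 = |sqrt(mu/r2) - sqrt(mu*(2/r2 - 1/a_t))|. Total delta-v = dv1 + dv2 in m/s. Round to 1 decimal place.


Step 1: Transfer semi-major axis a_t = (8.609534e+06 + 3.048295e+07) / 2 = 1.954624e+07 m
Step 2: v1 (circular at r1) = sqrt(mu/r1) = 6804.23 m/s
Step 3: v_t1 = sqrt(mu*(2/r1 - 1/a_t)) = 8497.2 m/s
Step 4: dv1 = |8497.2 - 6804.23| = 1692.97 m/s
Step 5: v2 (circular at r2) = 3616.1 m/s, v_t2 = 2399.93 m/s
Step 6: dv2 = |3616.1 - 2399.93| = 1216.17 m/s
Step 7: Total delta-v = 1692.97 + 1216.17 = 2909.1 m/s

2909.1


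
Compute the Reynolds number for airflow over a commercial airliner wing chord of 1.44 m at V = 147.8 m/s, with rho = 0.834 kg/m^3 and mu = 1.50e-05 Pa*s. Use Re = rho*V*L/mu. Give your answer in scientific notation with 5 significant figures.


Step 1: Numerator = rho * V * L = 0.834 * 147.8 * 1.44 = 177.501888
Step 2: Re = 177.501888 / 1.50e-05
Step 3: Re = 1.1833e+07

1.1833e+07


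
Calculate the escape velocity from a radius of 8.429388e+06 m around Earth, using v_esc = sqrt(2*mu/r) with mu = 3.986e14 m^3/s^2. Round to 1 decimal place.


Step 1: 2*mu/r = 2 * 3.986e14 / 8.429388e+06 = 94573888.4009
Step 2: v_esc = sqrt(94573888.4009) = 9724.9 m/s

9724.9


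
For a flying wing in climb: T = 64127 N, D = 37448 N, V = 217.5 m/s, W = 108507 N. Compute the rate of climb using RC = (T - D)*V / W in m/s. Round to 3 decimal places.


Step 1: Excess thrust = T - D = 64127 - 37448 = 26679 N
Step 2: Excess power = 26679 * 217.5 = 5802682.5 W
Step 3: RC = 5802682.5 / 108507 = 53.477 m/s

53.477


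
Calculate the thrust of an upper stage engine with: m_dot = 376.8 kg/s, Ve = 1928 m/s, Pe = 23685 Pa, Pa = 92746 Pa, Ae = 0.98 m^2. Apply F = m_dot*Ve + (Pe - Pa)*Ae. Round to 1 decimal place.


Step 1: Momentum thrust = m_dot * Ve = 376.8 * 1928 = 726470.4 N
Step 2: Pressure thrust = (Pe - Pa) * Ae = (23685 - 92746) * 0.98 = -67679.78 N
Step 3: Total thrust F = 726470.4 + -67679.78 = 658790.6 N

658790.6


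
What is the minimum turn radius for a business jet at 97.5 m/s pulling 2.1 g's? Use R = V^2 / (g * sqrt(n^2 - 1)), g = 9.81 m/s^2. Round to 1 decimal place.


Step 1: V^2 = 97.5^2 = 9506.25
Step 2: n^2 - 1 = 2.1^2 - 1 = 3.41
Step 3: sqrt(3.41) = 1.846619
Step 4: R = 9506.25 / (9.81 * 1.846619) = 524.8 m

524.8


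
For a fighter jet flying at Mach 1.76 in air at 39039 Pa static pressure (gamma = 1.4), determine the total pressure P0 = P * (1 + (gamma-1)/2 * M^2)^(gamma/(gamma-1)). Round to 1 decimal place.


Step 1: (gamma-1)/2 * M^2 = 0.2 * 3.0976 = 0.61952
Step 2: 1 + 0.61952 = 1.61952
Step 3: Exponent gamma/(gamma-1) = 3.5
Step 4: P0 = 39039 * 1.61952^3.5 = 211033.2 Pa

211033.2


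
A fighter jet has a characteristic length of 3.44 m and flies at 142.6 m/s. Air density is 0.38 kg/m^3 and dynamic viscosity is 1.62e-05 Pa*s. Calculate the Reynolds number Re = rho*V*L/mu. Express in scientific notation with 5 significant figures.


Step 1: Numerator = rho * V * L = 0.38 * 142.6 * 3.44 = 186.40672
Step 2: Re = 186.40672 / 1.62e-05
Step 3: Re = 1.1507e+07

1.1507e+07


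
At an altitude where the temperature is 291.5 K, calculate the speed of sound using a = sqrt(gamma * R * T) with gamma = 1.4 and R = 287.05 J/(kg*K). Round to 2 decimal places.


Step 1: gamma * R * T = 1.4 * 287.05 * 291.5 = 117145.105
Step 2: a = sqrt(117145.105) = 342.26 m/s

342.26


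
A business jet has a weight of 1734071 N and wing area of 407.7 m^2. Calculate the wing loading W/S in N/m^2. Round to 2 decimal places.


Step 1: Wing loading = W / S = 1734071 / 407.7
Step 2: Wing loading = 4253.30 N/m^2

4253.30


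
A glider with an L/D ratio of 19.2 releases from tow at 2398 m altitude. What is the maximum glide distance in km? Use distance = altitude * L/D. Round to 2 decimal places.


Step 1: Glide distance = altitude * L/D = 2398 * 19.2 = 46041.6 m
Step 2: Convert to km: 46041.6 / 1000 = 46.04 km

46.04


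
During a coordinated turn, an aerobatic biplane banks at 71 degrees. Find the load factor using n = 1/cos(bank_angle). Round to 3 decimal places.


Step 1: Convert 71 degrees to radians = 1.239184
Step 2: cos(71 deg) = 0.325568
Step 3: n = 1 / 0.325568 = 3.072

3.072


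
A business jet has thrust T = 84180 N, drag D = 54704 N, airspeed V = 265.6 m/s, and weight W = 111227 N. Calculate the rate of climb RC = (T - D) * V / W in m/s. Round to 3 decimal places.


Step 1: Excess thrust = T - D = 84180 - 54704 = 29476 N
Step 2: Excess power = 29476 * 265.6 = 7828825.6 W
Step 3: RC = 7828825.6 / 111227 = 70.386 m/s

70.386


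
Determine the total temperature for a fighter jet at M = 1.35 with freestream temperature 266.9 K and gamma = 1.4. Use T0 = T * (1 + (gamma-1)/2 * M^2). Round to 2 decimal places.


Step 1: (gamma-1)/2 = 0.2
Step 2: M^2 = 1.8225
Step 3: 1 + 0.2 * 1.8225 = 1.3645
Step 4: T0 = 266.9 * 1.3645 = 364.19 K

364.19


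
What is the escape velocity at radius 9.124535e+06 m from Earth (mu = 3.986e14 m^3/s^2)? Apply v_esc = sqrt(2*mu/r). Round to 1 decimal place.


Step 1: 2*mu/r = 2 * 3.986e14 / 9.124535e+06 = 87368835.7818
Step 2: v_esc = sqrt(87368835.7818) = 9347.1 m/s

9347.1


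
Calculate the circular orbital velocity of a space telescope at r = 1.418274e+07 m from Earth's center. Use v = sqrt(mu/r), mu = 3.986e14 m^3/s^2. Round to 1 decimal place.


Step 1: mu / r = 3.986e14 / 1.418274e+07 = 28104583.4585
Step 2: v = sqrt(28104583.4585) = 5301.4 m/s

5301.4


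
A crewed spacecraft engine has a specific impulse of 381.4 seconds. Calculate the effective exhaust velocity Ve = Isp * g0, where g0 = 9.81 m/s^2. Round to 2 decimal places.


Step 1: Ve = Isp * g0 = 381.4 * 9.81
Step 2: Ve = 3741.53 m/s

3741.53


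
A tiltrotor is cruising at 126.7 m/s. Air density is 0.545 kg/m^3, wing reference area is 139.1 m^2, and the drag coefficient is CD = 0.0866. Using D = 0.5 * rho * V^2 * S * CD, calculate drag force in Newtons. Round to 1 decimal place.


Step 1: Dynamic pressure q = 0.5 * 0.545 * 126.7^2 = 4374.4125 Pa
Step 2: Drag D = q * S * CD = 4374.4125 * 139.1 * 0.0866
Step 3: D = 52694.4 N

52694.4


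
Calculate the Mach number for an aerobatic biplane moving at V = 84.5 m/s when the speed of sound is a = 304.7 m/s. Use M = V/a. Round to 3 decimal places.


Step 1: M = V / a = 84.5 / 304.7
Step 2: M = 0.277

0.277


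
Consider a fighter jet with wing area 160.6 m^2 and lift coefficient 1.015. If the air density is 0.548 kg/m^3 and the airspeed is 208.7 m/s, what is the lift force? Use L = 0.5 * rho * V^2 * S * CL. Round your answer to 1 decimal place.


Step 1: Calculate dynamic pressure q = 0.5 * 0.548 * 208.7^2 = 0.5 * 0.548 * 43555.69 = 11934.2591 Pa
Step 2: Multiply by wing area and lift coefficient: L = 11934.2591 * 160.6 * 1.015
Step 3: L = 1916642.005 * 1.015 = 1945391.6 N

1945391.6


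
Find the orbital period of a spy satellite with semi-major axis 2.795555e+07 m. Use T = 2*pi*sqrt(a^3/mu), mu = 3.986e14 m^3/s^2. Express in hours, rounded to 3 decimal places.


Step 1: a^3 / mu = 2.184762e+22 / 3.986e14 = 5.481089e+07
Step 2: sqrt(5.481089e+07) = 7403.4375 s
Step 3: T = 2*pi * 7403.4375 = 46517.17 s
Step 4: T in hours = 46517.17 / 3600 = 12.921 hours

12.921


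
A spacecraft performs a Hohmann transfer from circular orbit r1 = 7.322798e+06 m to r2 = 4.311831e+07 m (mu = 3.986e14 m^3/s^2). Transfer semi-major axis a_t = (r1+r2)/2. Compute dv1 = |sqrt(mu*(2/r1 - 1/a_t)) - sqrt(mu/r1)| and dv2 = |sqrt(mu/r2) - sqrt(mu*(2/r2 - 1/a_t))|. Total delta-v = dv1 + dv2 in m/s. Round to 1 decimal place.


Step 1: Transfer semi-major axis a_t = (7.322798e+06 + 4.311831e+07) / 2 = 2.522055e+07 m
Step 2: v1 (circular at r1) = sqrt(mu/r1) = 7377.86 m/s
Step 3: v_t1 = sqrt(mu*(2/r1 - 1/a_t)) = 9646.81 m/s
Step 4: dv1 = |9646.81 - 7377.86| = 2268.95 m/s
Step 5: v2 (circular at r2) = 3040.45 m/s, v_t2 = 1638.32 m/s
Step 6: dv2 = |3040.45 - 1638.32| = 1402.13 m/s
Step 7: Total delta-v = 2268.95 + 1402.13 = 3671.1 m/s

3671.1


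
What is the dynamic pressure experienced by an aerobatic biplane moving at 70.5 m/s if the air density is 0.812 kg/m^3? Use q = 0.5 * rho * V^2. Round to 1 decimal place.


Step 1: V^2 = 70.5^2 = 4970.25
Step 2: q = 0.5 * 0.812 * 4970.25
Step 3: q = 2017.9 Pa

2017.9


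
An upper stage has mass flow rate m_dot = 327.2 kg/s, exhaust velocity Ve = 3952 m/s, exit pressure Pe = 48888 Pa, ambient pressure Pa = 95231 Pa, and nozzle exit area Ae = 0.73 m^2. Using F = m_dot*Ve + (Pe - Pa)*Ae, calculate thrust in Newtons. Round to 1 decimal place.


Step 1: Momentum thrust = m_dot * Ve = 327.2 * 3952 = 1293094.4 N
Step 2: Pressure thrust = (Pe - Pa) * Ae = (48888 - 95231) * 0.73 = -33830.39 N
Step 3: Total thrust F = 1293094.4 + -33830.39 = 1259264.0 N

1259264.0


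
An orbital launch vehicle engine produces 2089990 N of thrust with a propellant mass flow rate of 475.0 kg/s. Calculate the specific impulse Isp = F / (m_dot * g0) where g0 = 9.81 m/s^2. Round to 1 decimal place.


Step 1: m_dot * g0 = 475.0 * 9.81 = 4659.75
Step 2: Isp = 2089990 / 4659.75 = 448.5 s

448.5


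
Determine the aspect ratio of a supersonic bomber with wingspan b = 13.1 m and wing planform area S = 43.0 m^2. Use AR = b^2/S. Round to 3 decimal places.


Step 1: b^2 = 13.1^2 = 171.61
Step 2: AR = 171.61 / 43.0 = 3.991

3.991


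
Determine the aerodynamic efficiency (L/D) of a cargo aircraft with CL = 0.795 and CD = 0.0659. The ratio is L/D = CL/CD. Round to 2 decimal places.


Step 1: L/D = CL / CD = 0.795 / 0.0659
Step 2: L/D = 12.06

12.06


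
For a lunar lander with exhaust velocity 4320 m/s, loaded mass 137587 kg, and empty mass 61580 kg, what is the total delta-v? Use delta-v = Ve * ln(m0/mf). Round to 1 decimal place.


Step 1: Mass ratio m0/mf = 137587 / 61580 = 2.234281
Step 2: ln(2.234281) = 0.803919
Step 3: delta-v = 4320 * 0.803919 = 3472.9 m/s

3472.9


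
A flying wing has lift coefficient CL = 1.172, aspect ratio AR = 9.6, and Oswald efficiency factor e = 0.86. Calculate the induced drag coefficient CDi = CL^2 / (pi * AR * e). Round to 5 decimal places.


Step 1: CL^2 = 1.172^2 = 1.373584
Step 2: pi * AR * e = 3.14159 * 9.6 * 0.86 = 25.936989
Step 3: CDi = 1.373584 / 25.936989 = 0.05296

0.05296


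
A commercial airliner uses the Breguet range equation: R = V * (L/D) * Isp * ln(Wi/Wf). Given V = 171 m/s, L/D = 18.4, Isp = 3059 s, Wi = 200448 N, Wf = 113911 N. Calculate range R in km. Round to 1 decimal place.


Step 1: Coefficient = V * (L/D) * Isp = 171 * 18.4 * 3059 = 9624837.6 m
Step 2: Wi/Wf = 200448 / 113911 = 1.75969
Step 3: ln(1.75969) = 0.565137
Step 4: R = 9624837.6 * 0.565137 = 5439355.9 m = 5439.4 km

5439.4


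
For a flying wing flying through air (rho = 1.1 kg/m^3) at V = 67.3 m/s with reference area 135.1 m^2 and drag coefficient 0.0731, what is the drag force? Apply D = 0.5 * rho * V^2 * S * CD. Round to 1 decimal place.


Step 1: Dynamic pressure q = 0.5 * 1.1 * 67.3^2 = 2491.1095 Pa
Step 2: Drag D = q * S * CD = 2491.1095 * 135.1 * 0.0731
Step 3: D = 24601.7 N

24601.7


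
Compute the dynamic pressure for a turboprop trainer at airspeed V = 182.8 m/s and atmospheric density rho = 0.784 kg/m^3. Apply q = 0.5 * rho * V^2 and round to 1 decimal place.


Step 1: V^2 = 182.8^2 = 33415.84
Step 2: q = 0.5 * 0.784 * 33415.84
Step 3: q = 13099.0 Pa

13099.0


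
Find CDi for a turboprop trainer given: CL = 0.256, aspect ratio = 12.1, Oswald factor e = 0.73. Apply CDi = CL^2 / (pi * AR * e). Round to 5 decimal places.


Step 1: CL^2 = 0.256^2 = 0.065536
Step 2: pi * AR * e = 3.14159 * 12.1 * 0.73 = 27.749688
Step 3: CDi = 0.065536 / 27.749688 = 0.00236

0.00236


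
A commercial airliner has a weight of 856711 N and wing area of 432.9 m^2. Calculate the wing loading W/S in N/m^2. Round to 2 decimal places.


Step 1: Wing loading = W / S = 856711 / 432.9
Step 2: Wing loading = 1979.00 N/m^2

1979.00


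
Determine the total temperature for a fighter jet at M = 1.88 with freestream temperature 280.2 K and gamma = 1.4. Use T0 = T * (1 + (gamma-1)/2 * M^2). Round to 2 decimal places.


Step 1: (gamma-1)/2 = 0.2
Step 2: M^2 = 3.5344
Step 3: 1 + 0.2 * 3.5344 = 1.70688
Step 4: T0 = 280.2 * 1.70688 = 478.27 K

478.27


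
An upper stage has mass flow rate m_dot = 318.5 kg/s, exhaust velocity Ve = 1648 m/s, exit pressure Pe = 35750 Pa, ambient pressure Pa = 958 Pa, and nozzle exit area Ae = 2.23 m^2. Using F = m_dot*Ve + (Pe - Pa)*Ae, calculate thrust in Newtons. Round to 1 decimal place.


Step 1: Momentum thrust = m_dot * Ve = 318.5 * 1648 = 524888.0 N
Step 2: Pressure thrust = (Pe - Pa) * Ae = (35750 - 958) * 2.23 = 77586.16 N
Step 3: Total thrust F = 524888.0 + 77586.16 = 602474.2 N

602474.2


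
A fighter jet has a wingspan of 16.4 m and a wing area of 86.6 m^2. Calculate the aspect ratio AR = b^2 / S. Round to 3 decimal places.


Step 1: b^2 = 16.4^2 = 268.96
Step 2: AR = 268.96 / 86.6 = 3.106

3.106


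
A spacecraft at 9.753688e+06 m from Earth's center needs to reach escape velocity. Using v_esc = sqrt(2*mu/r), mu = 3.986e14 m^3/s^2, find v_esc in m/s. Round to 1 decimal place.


Step 1: 2*mu/r = 2 * 3.986e14 / 9.753688e+06 = 81733186.4624
Step 2: v_esc = sqrt(81733186.4624) = 9040.6 m/s

9040.6


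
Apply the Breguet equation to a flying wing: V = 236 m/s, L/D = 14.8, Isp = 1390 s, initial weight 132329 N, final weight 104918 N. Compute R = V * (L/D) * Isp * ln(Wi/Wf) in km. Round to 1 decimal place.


Step 1: Coefficient = V * (L/D) * Isp = 236 * 14.8 * 1390 = 4854992.0 m
Step 2: Wi/Wf = 132329 / 104918 = 1.261261
Step 3: ln(1.261261) = 0.232112
Step 4: R = 4854992.0 * 0.232112 = 1126902.6 m = 1126.9 km

1126.9


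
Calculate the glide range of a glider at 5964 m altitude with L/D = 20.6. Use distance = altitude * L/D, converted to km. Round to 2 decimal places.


Step 1: Glide distance = altitude * L/D = 5964 * 20.6 = 122858.4 m
Step 2: Convert to km: 122858.4 / 1000 = 122.86 km

122.86


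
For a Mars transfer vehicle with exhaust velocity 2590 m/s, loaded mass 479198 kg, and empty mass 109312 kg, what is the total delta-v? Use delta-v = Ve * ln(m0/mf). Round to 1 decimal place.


Step 1: Mass ratio m0/mf = 479198 / 109312 = 4.383764
Step 2: ln(4.383764) = 1.477908
Step 3: delta-v = 2590 * 1.477908 = 3827.8 m/s

3827.8


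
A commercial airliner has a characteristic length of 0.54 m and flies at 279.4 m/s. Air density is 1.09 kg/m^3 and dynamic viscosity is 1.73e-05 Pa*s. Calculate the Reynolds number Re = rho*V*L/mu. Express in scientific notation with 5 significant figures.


Step 1: Numerator = rho * V * L = 1.09 * 279.4 * 0.54 = 164.45484
Step 2: Re = 164.45484 / 1.73e-05
Step 3: Re = 9.5061e+06

9.5061e+06


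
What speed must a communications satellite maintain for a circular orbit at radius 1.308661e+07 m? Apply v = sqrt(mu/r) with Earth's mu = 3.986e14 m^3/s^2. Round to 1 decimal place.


Step 1: mu / r = 3.986e14 / 1.308661e+07 = 30458613.8045
Step 2: v = sqrt(30458613.8045) = 5518.9 m/s

5518.9


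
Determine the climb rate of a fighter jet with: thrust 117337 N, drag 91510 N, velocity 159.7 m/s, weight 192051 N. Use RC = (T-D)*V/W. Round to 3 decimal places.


Step 1: Excess thrust = T - D = 117337 - 91510 = 25827 N
Step 2: Excess power = 25827 * 159.7 = 4124571.9 W
Step 3: RC = 4124571.9 / 192051 = 21.476 m/s

21.476


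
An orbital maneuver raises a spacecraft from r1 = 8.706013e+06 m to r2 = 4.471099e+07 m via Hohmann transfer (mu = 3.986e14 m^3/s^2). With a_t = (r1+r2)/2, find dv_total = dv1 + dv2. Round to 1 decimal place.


Step 1: Transfer semi-major axis a_t = (8.706013e+06 + 4.471099e+07) / 2 = 2.670850e+07 m
Step 2: v1 (circular at r1) = sqrt(mu/r1) = 6766.42 m/s
Step 3: v_t1 = sqrt(mu*(2/r1 - 1/a_t)) = 8754.7 m/s
Step 4: dv1 = |8754.7 - 6766.42| = 1988.28 m/s
Step 5: v2 (circular at r2) = 2985.81 m/s, v_t2 = 1704.69 m/s
Step 6: dv2 = |2985.81 - 1704.69| = 1281.11 m/s
Step 7: Total delta-v = 1988.28 + 1281.11 = 3269.4 m/s

3269.4
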